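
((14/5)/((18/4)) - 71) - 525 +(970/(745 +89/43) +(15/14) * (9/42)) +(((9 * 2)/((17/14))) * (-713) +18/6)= -4479516017413/401389380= -11160.03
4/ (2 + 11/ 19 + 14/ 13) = 1.09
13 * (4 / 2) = 26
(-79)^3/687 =-493039/687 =-717.67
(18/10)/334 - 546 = -911811/1670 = -545.99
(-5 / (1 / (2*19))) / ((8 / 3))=-285 / 4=-71.25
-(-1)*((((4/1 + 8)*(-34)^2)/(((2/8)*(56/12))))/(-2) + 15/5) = -5942.14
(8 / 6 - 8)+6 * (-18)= -344 / 3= -114.67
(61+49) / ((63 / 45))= 550 / 7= 78.57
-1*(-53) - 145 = -92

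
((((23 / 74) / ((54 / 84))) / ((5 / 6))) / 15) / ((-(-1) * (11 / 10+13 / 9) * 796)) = 161 / 8430635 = 0.00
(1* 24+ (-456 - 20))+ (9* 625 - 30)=5143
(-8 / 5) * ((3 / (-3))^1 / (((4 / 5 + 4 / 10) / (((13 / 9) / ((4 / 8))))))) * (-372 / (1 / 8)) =-11463.11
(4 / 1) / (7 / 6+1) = 24 / 13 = 1.85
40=40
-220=-220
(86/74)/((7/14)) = 86/37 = 2.32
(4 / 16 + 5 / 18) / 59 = 19 / 2124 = 0.01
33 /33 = 1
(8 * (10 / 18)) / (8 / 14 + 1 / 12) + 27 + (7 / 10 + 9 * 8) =35141 / 330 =106.49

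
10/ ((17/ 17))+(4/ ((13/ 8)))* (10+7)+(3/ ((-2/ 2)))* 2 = 596/ 13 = 45.85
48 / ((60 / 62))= 248 / 5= 49.60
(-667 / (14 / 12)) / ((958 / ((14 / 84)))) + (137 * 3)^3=465574316219 / 6706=69426530.90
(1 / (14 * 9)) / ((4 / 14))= 1 / 36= 0.03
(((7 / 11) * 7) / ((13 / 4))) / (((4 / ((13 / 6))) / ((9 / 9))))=49 / 66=0.74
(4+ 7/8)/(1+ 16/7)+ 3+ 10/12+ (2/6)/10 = 14767/2760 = 5.35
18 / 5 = 3.60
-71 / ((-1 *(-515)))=-71 / 515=-0.14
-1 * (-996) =996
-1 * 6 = -6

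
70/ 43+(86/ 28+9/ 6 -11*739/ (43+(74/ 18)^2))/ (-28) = 258086237/ 40892656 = 6.31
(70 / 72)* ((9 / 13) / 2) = 35 / 104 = 0.34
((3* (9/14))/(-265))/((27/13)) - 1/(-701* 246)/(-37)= -20737559/5917915605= -0.00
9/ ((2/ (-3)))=-27/ 2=-13.50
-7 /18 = -0.39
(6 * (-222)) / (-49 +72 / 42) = 9324 / 331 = 28.17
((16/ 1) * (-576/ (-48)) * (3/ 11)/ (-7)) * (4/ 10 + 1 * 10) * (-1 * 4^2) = 479232/ 385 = 1244.76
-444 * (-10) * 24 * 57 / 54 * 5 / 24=23433.33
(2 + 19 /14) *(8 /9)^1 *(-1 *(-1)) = 188 /63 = 2.98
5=5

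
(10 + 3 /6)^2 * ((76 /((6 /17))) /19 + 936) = 208887 /2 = 104443.50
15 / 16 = 0.94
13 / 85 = 0.15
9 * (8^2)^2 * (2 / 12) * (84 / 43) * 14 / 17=9884.19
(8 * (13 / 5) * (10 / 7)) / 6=104 / 21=4.95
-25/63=-0.40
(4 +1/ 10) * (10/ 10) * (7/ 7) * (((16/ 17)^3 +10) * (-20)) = -4364532/ 4913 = -888.36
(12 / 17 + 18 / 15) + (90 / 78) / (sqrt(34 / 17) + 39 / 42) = 18276 / 18955 + 2940* sqrt(2) / 2899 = 2.40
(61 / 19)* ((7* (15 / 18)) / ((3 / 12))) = 74.91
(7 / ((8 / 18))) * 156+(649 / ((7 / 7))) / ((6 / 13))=23179 / 6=3863.17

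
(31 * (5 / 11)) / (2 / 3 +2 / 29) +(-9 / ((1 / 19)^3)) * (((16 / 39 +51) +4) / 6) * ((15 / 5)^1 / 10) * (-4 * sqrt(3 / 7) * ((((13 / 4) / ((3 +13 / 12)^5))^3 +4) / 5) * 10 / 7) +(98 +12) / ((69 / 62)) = 5731745 / 48576 +1603607246453973217484065807400808 * sqrt(21) / 14357559765170968401968889613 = 511949.51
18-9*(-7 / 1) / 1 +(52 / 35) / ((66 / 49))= 13547 / 165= 82.10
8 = 8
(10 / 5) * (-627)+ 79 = -1175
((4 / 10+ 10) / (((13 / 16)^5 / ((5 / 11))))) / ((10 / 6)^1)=12582912 / 1570855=8.01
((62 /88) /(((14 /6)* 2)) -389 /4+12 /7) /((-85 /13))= 763841 /52360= 14.59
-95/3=-31.67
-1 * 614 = -614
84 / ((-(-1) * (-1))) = -84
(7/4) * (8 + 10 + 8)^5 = 20792408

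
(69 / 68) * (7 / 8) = 483 / 544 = 0.89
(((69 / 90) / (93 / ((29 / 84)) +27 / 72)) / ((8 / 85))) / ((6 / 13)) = 6409 / 97956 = 0.07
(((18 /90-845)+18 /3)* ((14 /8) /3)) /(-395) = 4893 /3950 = 1.24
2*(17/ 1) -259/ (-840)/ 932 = 3802597/ 111840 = 34.00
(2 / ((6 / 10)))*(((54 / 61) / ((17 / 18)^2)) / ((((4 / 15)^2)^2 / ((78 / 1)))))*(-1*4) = -7196596875 / 35258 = -204112.45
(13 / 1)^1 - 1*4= 9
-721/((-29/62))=44702/29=1541.45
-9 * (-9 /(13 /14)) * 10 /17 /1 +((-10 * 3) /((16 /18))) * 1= 15525 /884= 17.56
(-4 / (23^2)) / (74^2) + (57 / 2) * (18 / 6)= 123838369 / 1448402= 85.50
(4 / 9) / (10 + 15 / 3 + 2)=0.03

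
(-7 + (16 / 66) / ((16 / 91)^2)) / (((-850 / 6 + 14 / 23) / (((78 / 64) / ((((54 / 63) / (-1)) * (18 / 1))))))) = 1860677 / 3946770432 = 0.00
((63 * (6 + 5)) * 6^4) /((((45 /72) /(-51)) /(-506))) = 185416729344 /5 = 37083345868.80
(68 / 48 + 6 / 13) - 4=-331 / 156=-2.12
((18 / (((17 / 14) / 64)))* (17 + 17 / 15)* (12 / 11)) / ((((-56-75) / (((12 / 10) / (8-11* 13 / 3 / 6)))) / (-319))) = 3232825344 / 3275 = 987122.24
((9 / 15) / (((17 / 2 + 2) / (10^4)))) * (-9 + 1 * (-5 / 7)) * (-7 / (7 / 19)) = 5168000 / 49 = 105469.39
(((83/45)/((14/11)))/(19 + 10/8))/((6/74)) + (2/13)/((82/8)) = 0.90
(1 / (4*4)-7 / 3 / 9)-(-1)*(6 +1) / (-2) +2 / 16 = -1543 / 432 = -3.57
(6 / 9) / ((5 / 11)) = 22 / 15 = 1.47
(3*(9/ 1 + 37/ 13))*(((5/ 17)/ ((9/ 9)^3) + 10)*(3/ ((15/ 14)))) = 226380/ 221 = 1024.34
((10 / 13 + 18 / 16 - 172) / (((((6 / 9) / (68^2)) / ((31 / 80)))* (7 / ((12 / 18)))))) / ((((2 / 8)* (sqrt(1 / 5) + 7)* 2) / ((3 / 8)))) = -475481007 / 101504 + 475481007* sqrt(5) / 3552640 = -4385.08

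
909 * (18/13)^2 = 294516/169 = 1742.70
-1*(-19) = 19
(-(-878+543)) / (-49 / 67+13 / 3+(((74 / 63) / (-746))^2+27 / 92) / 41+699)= 46750908660282540 / 98052585395454377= 0.48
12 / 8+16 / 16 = 5 / 2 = 2.50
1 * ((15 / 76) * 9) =135 / 76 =1.78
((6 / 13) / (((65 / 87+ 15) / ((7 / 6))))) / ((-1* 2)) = -609 / 35620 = -0.02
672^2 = 451584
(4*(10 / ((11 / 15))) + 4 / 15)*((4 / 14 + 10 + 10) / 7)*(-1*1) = -183464 / 1155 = -158.84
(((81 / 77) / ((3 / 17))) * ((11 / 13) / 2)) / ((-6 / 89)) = -13617 / 364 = -37.41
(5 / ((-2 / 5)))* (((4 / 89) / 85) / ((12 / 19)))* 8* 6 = -0.50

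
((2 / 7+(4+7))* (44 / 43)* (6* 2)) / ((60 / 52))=180752 / 1505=120.10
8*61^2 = 29768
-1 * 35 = -35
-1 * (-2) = 2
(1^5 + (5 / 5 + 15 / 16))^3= 103823 / 4096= 25.35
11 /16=0.69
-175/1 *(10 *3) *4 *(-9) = 189000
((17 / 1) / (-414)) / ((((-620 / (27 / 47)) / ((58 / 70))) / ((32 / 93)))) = 0.00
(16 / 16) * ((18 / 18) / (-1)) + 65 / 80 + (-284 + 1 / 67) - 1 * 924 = -1295161 / 1072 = -1208.17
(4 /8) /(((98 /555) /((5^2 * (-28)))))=-13875 /7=-1982.14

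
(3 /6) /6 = 1 /12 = 0.08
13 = 13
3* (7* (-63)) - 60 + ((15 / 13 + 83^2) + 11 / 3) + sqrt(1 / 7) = sqrt(7) / 7 + 214922 / 39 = 5511.20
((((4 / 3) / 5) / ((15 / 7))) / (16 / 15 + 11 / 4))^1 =112 / 3435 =0.03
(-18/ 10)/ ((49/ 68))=-612/ 245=-2.50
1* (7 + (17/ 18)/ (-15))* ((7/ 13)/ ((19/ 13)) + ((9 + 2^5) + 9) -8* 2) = 1223069/ 5130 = 238.42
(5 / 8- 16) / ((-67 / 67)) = 15.38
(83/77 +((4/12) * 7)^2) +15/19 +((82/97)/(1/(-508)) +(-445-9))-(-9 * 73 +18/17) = -220.19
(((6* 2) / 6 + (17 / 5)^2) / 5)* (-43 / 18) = -4859 / 750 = -6.48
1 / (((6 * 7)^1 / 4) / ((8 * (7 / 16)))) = 1 / 3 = 0.33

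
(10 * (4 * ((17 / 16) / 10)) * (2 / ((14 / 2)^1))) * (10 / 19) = 85 / 133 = 0.64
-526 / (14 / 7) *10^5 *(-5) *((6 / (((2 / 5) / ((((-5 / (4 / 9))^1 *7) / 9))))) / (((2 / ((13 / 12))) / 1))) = -9348828125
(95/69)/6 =95/414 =0.23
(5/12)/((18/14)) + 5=575/108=5.32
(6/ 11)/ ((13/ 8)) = 48/ 143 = 0.34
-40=-40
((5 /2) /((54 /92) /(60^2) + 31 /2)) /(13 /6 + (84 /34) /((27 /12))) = 1564000 /31657533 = 0.05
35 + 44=79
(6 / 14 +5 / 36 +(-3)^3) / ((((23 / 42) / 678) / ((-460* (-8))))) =-120430880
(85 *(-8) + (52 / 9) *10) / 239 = -5600 / 2151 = -2.60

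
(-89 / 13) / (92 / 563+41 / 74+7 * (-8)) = 3707918 / 29941353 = 0.12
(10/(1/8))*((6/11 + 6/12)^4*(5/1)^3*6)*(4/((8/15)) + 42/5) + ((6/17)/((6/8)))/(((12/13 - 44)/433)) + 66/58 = 575815467199339/505260910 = 1139639.85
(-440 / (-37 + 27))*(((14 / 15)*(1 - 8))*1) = -287.47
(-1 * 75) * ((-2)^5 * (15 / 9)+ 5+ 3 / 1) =3400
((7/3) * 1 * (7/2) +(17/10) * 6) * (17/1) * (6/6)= 9367/30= 312.23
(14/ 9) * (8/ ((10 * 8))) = 0.16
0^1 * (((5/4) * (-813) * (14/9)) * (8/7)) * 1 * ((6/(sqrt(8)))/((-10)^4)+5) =0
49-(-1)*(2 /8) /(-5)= 979 /20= 48.95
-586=-586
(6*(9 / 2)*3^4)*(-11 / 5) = -24057 / 5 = -4811.40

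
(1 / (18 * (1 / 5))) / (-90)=-0.00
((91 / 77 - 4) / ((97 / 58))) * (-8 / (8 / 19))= 34162 / 1067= 32.02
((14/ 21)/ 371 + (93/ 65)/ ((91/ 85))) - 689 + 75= -115239841/ 188097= -612.66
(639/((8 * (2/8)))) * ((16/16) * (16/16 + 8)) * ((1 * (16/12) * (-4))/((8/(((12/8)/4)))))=-5751/8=-718.88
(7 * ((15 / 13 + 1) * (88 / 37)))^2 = 297493504 / 231361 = 1285.84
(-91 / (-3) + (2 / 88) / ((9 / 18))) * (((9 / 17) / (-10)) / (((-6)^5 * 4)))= 401 / 7755264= 0.00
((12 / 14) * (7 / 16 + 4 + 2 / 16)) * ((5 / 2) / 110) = 219 / 2464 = 0.09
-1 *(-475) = 475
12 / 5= 2.40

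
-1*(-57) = 57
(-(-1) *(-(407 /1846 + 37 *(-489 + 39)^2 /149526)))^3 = -801946341266643 /6290643736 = -127482.40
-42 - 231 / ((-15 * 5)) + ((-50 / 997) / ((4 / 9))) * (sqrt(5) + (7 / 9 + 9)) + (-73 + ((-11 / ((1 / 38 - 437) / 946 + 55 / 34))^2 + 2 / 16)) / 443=-14094761693685498967 / 352515999479275160 - 225 * sqrt(5) / 1994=-40.24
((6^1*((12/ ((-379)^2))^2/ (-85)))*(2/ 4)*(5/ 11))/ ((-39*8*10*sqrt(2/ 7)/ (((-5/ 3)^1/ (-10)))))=3*sqrt(14)/ 1003163667154220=0.00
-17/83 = -0.20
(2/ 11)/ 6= 1/ 33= 0.03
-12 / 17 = -0.71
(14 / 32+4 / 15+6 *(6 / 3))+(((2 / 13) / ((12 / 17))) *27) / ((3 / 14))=125317 / 3120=40.17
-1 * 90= -90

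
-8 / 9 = -0.89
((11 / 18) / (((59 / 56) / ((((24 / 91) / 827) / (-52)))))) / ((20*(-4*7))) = 11 / 1731663570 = 0.00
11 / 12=0.92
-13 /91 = -1 /7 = -0.14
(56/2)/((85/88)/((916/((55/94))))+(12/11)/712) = 18882262784/1449323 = 13028.33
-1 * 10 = -10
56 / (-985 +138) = -8 / 121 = -0.07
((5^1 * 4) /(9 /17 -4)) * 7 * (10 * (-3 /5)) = 14280 /59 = 242.03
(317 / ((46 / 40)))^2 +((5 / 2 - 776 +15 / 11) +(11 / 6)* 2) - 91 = 2622902075 / 34914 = 75124.65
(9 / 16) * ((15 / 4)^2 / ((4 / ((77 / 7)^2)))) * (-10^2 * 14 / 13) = -25768.86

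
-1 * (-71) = 71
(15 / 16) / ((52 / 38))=285 / 416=0.69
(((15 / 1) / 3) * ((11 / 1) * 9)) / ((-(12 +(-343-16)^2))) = -495 / 128893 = -0.00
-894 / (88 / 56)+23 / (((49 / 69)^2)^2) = -30341343045 / 63412811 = -478.47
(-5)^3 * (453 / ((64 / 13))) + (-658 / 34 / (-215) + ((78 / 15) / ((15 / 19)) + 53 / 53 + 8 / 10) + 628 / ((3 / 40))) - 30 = -3684407383 / 1169600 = -3150.14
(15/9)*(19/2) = 95/6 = 15.83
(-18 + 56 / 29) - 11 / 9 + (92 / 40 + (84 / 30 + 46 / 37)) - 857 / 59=-145137827 / 5697630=-25.47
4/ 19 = 0.21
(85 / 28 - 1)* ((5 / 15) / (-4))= -19 / 112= -0.17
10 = 10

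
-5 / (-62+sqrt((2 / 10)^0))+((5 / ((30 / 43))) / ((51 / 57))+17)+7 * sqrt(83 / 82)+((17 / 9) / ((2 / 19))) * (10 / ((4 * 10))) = 36.62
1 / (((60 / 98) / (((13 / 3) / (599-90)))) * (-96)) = -637 / 4397760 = -0.00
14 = 14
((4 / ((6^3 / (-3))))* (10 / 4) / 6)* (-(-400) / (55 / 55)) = -250 / 27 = -9.26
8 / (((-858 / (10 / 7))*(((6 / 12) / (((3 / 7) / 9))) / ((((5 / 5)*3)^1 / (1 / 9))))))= -240 / 7007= -0.03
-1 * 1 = -1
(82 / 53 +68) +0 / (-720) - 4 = 3474 / 53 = 65.55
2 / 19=0.11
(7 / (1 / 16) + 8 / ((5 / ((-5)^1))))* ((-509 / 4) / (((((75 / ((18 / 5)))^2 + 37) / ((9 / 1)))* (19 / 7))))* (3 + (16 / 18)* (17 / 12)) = -127840440 / 322183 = -396.79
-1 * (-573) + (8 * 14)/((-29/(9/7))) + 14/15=247501/435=568.97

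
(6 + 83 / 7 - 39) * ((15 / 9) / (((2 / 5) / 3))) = -264.29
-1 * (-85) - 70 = 15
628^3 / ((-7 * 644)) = -61918288 / 1127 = -54940.81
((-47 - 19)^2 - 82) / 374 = 2137 / 187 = 11.43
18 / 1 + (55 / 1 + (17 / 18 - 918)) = -15193 / 18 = -844.06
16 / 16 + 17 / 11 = 28 / 11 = 2.55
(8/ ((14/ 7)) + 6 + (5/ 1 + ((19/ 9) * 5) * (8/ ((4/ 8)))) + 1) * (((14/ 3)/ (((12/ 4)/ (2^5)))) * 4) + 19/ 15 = 14909953/ 405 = 36814.70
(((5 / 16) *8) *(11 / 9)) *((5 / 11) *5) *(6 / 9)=125 / 27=4.63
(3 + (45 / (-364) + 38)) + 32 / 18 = 139735 / 3276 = 42.65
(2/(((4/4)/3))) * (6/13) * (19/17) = 684/221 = 3.10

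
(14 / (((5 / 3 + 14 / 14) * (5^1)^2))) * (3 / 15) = 21 / 500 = 0.04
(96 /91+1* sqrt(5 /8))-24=-2088 /91+sqrt(10) /4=-22.15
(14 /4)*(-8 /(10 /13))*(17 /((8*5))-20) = 71253 /100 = 712.53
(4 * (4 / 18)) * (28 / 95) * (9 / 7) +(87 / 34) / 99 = 38659 / 106590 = 0.36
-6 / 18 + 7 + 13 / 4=119 / 12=9.92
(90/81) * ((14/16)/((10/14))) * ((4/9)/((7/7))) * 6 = 98/27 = 3.63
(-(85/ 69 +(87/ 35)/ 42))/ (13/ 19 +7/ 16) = -6634952/ 5764605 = -1.15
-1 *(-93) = 93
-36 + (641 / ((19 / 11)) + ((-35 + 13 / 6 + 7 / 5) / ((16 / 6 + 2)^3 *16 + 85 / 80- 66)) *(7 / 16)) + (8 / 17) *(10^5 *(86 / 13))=8825390026931379 / 28318517890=311647.31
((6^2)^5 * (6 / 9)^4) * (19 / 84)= 18911232 / 7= 2701604.57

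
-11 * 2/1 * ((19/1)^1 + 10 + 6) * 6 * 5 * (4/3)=-30800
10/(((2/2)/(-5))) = -50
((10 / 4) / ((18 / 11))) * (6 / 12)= 55 / 72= 0.76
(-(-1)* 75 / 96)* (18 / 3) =75 / 16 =4.69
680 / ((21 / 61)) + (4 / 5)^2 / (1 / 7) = 1039352 / 525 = 1979.72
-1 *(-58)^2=-3364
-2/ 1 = -2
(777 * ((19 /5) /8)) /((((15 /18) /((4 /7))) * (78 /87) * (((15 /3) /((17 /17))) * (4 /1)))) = 183483 /13000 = 14.11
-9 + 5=-4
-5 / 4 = -1.25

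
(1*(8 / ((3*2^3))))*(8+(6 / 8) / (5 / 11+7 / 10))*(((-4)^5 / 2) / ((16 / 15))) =-175760 / 127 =-1383.94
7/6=1.17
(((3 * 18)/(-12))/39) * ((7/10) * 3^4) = -1701/260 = -6.54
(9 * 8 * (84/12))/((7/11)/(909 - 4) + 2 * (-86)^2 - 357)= 209055/5987518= 0.03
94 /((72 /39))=611 /12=50.92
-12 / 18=-0.67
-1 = -1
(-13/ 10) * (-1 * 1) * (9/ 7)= 117/ 70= 1.67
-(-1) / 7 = 0.14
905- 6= 899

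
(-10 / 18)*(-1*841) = 4205 / 9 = 467.22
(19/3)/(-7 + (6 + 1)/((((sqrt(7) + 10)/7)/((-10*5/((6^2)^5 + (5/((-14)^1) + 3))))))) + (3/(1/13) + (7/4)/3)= 216528129308009563249157/5598141765794280115812 - 11258802463300*sqrt(7)/199933634492652861279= 38.68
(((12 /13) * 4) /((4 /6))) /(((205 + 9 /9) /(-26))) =-72 /103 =-0.70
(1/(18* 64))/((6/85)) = 85/6912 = 0.01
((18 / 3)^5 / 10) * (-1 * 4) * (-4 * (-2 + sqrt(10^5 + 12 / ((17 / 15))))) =-124416 / 5 + 124416 * sqrt(7225765) / 85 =3909704.46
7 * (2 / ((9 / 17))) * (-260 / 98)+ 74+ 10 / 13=3776 / 819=4.61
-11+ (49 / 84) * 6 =-15 / 2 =-7.50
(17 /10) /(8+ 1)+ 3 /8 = 203 /360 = 0.56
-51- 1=-52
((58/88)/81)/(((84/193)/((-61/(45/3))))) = -341417/4490640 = -0.08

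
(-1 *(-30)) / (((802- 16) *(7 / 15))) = 75 / 917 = 0.08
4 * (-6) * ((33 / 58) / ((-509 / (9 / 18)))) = 198 / 14761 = 0.01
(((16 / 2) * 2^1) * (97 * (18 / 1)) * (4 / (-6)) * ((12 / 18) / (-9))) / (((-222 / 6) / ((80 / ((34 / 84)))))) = -13905920 / 1887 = -7369.33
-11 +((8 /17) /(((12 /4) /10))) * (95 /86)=-20323 /2193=-9.27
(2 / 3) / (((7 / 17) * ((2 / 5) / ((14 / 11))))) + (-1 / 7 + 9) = 3236 / 231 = 14.01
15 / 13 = 1.15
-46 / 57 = -0.81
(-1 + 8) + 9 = 16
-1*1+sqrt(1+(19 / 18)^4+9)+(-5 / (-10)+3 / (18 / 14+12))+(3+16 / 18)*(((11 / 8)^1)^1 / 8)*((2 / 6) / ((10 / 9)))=-877 / 11904+sqrt(1180081) / 324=3.28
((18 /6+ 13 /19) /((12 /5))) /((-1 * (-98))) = 25 /1596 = 0.02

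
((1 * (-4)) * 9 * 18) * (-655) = 424440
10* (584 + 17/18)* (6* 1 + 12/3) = 526450/9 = 58494.44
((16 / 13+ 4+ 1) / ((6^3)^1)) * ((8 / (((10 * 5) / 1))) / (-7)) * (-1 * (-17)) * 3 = -153 / 4550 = -0.03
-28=-28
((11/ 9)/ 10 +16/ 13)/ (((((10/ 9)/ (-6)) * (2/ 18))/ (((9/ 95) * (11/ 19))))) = -3.61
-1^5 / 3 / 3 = -1 / 9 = -0.11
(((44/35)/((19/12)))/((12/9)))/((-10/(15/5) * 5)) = -594/16625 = -0.04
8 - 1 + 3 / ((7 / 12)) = 85 / 7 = 12.14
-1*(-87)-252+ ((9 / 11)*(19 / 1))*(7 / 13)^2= -298356 / 1859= -160.49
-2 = -2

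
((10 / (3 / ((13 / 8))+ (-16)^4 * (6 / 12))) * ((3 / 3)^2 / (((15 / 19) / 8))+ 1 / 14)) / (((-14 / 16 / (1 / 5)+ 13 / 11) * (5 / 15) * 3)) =-27859 / 28566741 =-0.00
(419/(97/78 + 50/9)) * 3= 294138/1591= 184.88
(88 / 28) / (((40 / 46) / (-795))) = -40227 / 14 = -2873.36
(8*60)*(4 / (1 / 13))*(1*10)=249600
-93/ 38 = -2.45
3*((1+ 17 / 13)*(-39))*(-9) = 2430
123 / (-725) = -123 / 725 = -0.17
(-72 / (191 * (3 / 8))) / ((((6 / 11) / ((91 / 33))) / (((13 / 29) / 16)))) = -2366 / 16617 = -0.14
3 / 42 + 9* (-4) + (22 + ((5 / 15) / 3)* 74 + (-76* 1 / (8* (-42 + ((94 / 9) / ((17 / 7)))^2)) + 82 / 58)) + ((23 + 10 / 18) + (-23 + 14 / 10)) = -1.93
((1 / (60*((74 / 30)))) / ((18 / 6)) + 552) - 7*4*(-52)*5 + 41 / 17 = 59134157 / 7548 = 7834.41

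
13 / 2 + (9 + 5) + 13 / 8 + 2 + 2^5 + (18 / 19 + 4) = 9283 / 152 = 61.07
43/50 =0.86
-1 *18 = -18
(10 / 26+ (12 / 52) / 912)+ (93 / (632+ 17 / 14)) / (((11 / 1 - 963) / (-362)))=6730367 / 15271440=0.44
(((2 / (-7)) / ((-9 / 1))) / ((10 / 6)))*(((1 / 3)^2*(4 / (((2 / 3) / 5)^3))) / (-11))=-25 / 77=-0.32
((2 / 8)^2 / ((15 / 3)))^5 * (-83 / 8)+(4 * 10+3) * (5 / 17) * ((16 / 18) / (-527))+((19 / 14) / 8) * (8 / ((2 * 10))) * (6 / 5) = 0.06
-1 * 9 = -9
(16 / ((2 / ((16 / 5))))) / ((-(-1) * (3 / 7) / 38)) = 34048 / 15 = 2269.87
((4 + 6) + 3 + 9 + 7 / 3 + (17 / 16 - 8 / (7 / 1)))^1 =8149 / 336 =24.25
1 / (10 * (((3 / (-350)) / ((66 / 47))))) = -770 / 47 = -16.38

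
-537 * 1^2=-537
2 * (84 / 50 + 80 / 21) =5764 / 525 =10.98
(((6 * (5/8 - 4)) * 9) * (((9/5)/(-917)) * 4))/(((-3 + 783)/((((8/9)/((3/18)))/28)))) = 729/2086175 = 0.00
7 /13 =0.54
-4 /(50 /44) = -88 /25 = -3.52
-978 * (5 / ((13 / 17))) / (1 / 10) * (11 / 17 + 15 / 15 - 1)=-537900 / 13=-41376.92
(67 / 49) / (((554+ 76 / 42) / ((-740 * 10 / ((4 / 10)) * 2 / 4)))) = -929625 / 40852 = -22.76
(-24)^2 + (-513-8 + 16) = 71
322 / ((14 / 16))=368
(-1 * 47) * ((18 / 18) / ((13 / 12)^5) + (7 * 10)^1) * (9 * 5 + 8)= -65362200922 / 371293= -176039.41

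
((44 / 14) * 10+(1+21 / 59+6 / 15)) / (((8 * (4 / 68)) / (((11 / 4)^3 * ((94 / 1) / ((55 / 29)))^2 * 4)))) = 11903062239189 / 826000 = 14410486.97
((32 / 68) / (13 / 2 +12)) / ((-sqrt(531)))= -16* sqrt(59) / 111333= -0.00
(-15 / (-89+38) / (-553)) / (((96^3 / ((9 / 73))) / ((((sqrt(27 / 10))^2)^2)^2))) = -177147 / 44975587328000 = -0.00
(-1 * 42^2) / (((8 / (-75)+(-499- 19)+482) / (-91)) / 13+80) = -39127725 / 1775177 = -22.04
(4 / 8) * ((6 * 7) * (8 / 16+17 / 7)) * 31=3813 / 2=1906.50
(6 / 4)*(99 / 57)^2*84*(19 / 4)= 68607 / 38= 1805.45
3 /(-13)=-3 /13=-0.23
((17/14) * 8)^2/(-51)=-272/147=-1.85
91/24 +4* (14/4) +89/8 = 347/12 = 28.92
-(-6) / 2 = 3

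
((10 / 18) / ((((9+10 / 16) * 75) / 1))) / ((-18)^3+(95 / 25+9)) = -1 / 7561323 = -0.00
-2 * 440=-880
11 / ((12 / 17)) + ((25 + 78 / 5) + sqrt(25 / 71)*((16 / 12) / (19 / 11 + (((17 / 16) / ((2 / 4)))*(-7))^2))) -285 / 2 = -86.31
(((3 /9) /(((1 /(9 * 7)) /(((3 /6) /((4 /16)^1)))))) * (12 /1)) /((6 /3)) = 252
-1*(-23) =23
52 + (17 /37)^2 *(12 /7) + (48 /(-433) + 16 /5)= 1150453464 /20747195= 55.45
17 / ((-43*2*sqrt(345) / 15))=-17*sqrt(345) / 1978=-0.16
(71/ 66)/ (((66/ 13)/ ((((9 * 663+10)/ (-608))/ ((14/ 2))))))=-5516771/ 18539136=-0.30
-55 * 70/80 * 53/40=-4081/64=-63.77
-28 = -28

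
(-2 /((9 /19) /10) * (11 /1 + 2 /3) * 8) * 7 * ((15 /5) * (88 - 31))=-14151200 /3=-4717066.67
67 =67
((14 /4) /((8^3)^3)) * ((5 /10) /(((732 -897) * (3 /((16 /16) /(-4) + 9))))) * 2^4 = -49 /13287555072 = -0.00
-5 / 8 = -0.62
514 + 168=682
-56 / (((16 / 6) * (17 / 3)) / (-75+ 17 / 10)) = 46179 / 170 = 271.64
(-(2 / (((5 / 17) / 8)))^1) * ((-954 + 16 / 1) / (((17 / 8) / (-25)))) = -600320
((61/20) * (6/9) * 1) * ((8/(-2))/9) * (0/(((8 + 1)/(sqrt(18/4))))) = 0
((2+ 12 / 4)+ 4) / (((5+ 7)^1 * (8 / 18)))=27 / 16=1.69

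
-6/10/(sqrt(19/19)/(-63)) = 189/5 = 37.80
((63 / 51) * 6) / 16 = 63 / 136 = 0.46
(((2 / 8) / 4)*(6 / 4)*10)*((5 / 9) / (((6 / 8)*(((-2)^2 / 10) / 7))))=875 / 72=12.15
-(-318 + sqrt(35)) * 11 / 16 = 1749 / 8- 11 * sqrt(35) / 16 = 214.56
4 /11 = 0.36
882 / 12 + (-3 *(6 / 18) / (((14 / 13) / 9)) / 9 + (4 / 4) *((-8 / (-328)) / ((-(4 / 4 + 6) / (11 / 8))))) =166613 / 2296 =72.57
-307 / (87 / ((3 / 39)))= -307 / 1131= -0.27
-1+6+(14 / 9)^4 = 71221 / 6561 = 10.86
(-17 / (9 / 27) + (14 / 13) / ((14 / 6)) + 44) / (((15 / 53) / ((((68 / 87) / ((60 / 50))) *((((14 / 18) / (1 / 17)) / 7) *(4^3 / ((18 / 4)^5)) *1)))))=-5332766720 / 5409537939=-0.99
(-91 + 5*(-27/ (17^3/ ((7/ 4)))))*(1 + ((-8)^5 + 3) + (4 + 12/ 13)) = 190498954359/ 63869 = 2982651.28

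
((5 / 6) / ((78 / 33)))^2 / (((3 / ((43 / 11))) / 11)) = 130075 / 73008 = 1.78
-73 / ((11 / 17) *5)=-1241 / 55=-22.56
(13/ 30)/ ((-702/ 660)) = -11/ 27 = -0.41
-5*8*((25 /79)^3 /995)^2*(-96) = 37500000000 /9626506326087121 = 0.00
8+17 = 25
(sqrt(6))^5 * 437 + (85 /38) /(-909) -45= -1554475 /34542 + 15732 * sqrt(6)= 38490.37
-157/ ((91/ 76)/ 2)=-23864/ 91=-262.24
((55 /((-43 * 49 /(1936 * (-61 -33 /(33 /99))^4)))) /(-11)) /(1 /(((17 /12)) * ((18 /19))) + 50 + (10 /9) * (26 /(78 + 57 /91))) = 173618646220800000 /2947357987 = 58906534.93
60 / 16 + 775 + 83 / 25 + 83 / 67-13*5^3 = -5639331 / 6700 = -841.69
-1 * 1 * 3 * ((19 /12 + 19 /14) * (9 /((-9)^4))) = -247 /20412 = -0.01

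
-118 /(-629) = 118 /629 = 0.19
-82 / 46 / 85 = -41 / 1955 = -0.02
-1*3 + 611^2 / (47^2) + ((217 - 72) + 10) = 321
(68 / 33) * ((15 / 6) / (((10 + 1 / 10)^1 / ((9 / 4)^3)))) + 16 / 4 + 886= 15923915 / 17776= 895.81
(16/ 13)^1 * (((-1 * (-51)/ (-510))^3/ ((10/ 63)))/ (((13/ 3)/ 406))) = -0.73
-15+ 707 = 692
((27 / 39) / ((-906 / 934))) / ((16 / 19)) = -26619 / 31408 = -0.85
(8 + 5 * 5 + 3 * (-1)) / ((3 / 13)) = 130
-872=-872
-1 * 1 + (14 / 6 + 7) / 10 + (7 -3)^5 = 15359 / 15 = 1023.93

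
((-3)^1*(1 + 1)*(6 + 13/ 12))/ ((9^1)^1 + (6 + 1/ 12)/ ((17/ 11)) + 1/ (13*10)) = -563550/ 171637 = -3.28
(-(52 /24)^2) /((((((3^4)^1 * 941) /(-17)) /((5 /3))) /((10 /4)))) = 71825 /16463736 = 0.00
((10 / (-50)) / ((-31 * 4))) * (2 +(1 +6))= 9 / 620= 0.01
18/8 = 9/4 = 2.25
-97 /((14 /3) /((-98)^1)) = 2037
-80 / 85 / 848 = -1 / 901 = -0.00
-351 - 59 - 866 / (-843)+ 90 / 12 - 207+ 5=-603.47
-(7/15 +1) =-22/15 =-1.47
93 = 93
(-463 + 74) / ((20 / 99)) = -38511 / 20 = -1925.55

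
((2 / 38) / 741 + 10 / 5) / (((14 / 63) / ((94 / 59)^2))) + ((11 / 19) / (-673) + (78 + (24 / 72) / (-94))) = 312649921907537 / 3100407294738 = 100.84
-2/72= -1/36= -0.03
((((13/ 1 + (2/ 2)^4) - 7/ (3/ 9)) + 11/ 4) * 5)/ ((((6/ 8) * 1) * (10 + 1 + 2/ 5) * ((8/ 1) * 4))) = -425/ 5472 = -0.08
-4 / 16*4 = -1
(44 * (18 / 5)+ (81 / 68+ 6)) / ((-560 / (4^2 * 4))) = -8043 / 425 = -18.92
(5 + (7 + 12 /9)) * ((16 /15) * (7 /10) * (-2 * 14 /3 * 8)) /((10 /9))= -50176 /75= -669.01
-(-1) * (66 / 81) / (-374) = -1 / 459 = -0.00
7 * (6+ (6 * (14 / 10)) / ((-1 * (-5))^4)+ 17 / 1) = 503419 / 3125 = 161.09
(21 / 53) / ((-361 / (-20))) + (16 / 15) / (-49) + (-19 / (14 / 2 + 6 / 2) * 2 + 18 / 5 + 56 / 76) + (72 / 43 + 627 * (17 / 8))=1334.59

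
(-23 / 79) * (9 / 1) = -207 / 79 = -2.62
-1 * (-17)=17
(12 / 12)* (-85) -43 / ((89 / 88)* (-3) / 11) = 18929 / 267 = 70.90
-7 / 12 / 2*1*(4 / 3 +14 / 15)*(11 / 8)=-1309 / 1440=-0.91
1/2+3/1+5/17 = 129/34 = 3.79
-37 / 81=-0.46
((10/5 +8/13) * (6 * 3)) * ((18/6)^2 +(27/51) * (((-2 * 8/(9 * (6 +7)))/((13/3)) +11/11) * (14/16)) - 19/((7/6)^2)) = -45718857/215306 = -212.34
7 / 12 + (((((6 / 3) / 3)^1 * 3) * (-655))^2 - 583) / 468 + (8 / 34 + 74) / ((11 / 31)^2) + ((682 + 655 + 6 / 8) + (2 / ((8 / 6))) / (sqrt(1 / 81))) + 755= 2041532777 / 320892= 6362.06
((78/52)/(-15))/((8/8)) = -1/10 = -0.10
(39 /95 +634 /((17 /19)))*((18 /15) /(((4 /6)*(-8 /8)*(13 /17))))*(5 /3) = -2781.46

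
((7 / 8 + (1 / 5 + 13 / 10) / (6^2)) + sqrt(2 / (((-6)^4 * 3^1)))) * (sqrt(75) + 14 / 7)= 10.01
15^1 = 15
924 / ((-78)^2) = 77 / 507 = 0.15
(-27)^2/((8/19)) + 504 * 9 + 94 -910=43611/8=5451.38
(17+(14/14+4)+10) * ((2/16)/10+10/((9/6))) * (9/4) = 4809/10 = 480.90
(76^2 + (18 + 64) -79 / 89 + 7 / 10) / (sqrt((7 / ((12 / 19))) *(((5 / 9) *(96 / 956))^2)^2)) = 382882691331 *sqrt(399) / 13528000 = 565351.55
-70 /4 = -35 /2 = -17.50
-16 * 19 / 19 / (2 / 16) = -128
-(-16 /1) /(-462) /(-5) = 8 /1155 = 0.01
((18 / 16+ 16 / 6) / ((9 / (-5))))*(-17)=7735 / 216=35.81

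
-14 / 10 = -7 / 5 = -1.40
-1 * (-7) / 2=7 / 2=3.50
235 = 235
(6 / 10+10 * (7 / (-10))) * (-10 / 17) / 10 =32 / 85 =0.38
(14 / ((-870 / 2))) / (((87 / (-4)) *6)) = 28 / 113535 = 0.00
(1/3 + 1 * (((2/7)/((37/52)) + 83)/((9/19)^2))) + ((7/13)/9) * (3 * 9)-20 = 96450421/272727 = 353.65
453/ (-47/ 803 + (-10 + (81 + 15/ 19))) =6911421/ 1094399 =6.32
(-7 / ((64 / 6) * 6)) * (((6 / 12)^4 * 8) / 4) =-7 / 512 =-0.01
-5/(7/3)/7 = -15/49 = -0.31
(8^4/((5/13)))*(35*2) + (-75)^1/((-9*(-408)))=912457703/1224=745471.98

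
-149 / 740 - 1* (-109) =80511 / 740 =108.80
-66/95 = -0.69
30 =30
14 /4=3.50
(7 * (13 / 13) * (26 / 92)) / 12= 91 / 552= 0.16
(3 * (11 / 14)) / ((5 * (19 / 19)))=33 / 70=0.47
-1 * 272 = -272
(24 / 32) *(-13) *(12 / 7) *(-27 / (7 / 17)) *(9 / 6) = 1643.97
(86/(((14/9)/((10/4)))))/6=645/28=23.04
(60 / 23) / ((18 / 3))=10 / 23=0.43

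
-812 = -812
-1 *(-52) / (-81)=-52 / 81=-0.64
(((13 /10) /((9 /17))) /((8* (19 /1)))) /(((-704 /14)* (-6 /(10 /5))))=0.00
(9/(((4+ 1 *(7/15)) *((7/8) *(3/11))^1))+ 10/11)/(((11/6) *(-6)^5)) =-24125/36773352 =-0.00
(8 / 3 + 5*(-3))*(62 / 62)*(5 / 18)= -185 / 54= -3.43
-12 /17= -0.71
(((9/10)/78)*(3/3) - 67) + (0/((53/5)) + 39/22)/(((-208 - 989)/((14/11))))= -120128429/1793220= -66.99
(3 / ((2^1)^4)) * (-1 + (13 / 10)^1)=9 / 160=0.06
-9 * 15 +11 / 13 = -1744 / 13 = -134.15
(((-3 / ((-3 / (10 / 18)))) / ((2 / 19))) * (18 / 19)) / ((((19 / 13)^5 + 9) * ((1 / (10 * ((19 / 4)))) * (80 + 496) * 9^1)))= 176364175 / 60318286848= 0.00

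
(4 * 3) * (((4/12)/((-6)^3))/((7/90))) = -5/21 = -0.24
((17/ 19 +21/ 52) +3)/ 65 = 4247/ 64220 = 0.07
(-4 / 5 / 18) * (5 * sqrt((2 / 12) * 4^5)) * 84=-896 * sqrt(6) / 9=-243.86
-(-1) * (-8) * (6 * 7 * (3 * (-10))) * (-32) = -322560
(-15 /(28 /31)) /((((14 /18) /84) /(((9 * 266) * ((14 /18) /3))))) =-1113210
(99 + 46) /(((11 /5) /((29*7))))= 147175 /11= 13379.55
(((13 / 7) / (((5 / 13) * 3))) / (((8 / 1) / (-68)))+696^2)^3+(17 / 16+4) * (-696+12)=1052631894998918521041553 / 9261000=113662876039187832.96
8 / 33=0.24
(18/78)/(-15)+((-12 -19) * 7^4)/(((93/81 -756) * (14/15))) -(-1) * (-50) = 147396463/2649530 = 55.63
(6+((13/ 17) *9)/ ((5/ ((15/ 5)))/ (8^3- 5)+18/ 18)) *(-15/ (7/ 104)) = -260215020/ 90797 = -2865.90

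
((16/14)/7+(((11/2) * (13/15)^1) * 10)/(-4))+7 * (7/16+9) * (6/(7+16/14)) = 825035/22344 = 36.92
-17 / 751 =-0.02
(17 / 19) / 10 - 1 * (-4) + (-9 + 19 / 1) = 2677 / 190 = 14.09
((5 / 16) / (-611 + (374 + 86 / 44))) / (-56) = 55 / 2316608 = 0.00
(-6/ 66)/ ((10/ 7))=-7/ 110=-0.06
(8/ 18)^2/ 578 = 8/ 23409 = 0.00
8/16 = 1/2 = 0.50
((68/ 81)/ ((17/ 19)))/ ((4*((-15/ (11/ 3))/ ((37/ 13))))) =-7733/ 47385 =-0.16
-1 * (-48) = 48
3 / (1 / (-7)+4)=0.78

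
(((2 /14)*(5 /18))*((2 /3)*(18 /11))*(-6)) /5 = -4 /77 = -0.05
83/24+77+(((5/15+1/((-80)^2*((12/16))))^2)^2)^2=22672622543436314509541447692801/281792804290560000000000000000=80.46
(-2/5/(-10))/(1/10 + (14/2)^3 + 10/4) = 1/8640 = 0.00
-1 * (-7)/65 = 7/65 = 0.11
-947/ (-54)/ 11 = 947/ 594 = 1.59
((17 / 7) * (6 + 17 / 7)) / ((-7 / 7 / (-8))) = 8024 / 49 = 163.76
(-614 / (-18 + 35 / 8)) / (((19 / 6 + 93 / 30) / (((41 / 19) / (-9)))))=-503480 / 292011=-1.72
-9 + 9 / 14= -117 / 14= -8.36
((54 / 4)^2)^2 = 531441 / 16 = 33215.06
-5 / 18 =-0.28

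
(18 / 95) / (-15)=-6 / 475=-0.01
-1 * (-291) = 291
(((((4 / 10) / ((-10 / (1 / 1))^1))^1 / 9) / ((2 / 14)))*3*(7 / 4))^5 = -282475249 / 2430000000000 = -0.00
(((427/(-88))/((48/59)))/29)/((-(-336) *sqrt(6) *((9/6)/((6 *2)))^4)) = -3599 *sqrt(6)/8613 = -1.02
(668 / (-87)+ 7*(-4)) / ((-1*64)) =97 / 174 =0.56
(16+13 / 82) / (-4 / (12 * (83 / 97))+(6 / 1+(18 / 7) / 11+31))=25404225 / 57925948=0.44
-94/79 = -1.19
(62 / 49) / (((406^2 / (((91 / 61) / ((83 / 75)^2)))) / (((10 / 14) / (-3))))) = -3778125 / 1697087252378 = -0.00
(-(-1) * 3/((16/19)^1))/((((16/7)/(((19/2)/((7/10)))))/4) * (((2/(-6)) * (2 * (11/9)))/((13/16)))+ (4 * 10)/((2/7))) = 1900665/74670272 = 0.03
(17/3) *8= 136/3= 45.33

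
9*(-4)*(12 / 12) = -36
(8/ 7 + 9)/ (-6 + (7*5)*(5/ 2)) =142/ 1141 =0.12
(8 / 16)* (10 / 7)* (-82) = -58.57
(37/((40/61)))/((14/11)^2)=273097/7840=34.83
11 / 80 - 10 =-789 / 80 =-9.86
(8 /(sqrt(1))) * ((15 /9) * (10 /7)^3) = 40000 /1029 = 38.87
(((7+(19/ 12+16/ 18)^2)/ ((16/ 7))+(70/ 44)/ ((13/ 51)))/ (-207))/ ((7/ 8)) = -5073839/ 76725792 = -0.07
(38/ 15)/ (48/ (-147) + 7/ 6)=196/ 65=3.02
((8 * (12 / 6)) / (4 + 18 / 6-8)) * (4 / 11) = -64 / 11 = -5.82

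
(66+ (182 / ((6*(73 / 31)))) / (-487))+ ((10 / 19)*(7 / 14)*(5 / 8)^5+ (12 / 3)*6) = 5976027532933 / 66401304576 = 90.00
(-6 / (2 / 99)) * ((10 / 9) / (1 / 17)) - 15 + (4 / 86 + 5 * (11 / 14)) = -3383857 / 602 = -5621.02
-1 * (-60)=60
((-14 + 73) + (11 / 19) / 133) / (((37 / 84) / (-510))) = -912516480 / 13357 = -68317.47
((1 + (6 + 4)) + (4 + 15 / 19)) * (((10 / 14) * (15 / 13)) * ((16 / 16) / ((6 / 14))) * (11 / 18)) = 13750 / 741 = 18.56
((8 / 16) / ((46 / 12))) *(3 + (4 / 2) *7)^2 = 37.70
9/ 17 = 0.53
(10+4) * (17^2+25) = 4396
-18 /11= -1.64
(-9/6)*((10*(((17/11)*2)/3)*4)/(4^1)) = -170/11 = -15.45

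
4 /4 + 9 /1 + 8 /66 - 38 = -920 /33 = -27.88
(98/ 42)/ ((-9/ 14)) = -98/ 27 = -3.63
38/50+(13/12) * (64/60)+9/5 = 836/225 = 3.72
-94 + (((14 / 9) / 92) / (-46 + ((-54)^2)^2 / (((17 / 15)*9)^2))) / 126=-16535934077039 / 175914192312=-94.00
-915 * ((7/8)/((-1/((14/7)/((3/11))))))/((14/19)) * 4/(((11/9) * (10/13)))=135603/4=33900.75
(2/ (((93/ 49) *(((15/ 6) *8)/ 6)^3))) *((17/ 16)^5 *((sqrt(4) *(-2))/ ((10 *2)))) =-626156937/ 81264640000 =-0.01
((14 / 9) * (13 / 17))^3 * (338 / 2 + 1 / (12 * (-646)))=987243570677 / 3470548113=284.46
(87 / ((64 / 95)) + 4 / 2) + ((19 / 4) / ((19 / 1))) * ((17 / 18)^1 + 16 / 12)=75865 / 576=131.71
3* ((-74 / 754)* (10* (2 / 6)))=-370 / 377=-0.98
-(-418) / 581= 418 / 581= 0.72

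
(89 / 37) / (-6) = -89 / 222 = -0.40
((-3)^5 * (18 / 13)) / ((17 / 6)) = -26244 / 221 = -118.75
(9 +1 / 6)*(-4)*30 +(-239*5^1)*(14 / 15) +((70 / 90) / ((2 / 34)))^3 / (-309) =-500713361 / 225261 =-2222.81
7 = 7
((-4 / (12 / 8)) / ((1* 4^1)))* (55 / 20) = -11 / 6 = -1.83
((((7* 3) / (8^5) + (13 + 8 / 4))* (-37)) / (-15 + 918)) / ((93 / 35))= -30311695 / 131039232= -0.23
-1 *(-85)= 85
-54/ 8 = -27/ 4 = -6.75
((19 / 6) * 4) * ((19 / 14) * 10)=3610 / 21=171.90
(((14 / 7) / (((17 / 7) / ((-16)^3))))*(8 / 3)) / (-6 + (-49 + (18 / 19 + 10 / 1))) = 8716288 / 42687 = 204.19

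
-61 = -61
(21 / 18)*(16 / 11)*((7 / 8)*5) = 245 / 33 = 7.42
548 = 548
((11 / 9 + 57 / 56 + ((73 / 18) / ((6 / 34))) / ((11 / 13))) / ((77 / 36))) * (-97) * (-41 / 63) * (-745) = -1448784690565 / 2241162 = -646443.54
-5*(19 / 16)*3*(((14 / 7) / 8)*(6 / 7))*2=-855 / 112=-7.63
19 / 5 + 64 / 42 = 559 / 105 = 5.32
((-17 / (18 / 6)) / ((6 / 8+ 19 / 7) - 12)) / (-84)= -17 / 2151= -0.01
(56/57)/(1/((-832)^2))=38764544/57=680079.72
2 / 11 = 0.18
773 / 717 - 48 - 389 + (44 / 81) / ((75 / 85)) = -126406408 / 290385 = -435.31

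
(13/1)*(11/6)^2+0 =1573/36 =43.69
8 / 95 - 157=-14907 / 95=-156.92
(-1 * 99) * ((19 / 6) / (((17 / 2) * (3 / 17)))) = -209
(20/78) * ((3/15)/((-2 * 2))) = -1/78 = -0.01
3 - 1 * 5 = -2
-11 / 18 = -0.61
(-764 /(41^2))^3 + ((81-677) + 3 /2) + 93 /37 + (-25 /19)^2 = -74911922371291773 /126894284694074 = -590.35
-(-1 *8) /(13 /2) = 16 /13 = 1.23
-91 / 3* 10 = -910 / 3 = -303.33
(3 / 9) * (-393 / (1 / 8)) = -1048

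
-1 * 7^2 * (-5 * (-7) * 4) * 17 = -116620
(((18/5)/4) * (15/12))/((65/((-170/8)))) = -0.37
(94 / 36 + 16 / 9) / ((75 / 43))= 3397 / 1350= 2.52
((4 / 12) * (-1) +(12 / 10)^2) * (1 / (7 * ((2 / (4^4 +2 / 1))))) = 3569 / 175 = 20.39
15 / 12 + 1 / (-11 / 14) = -1 / 44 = -0.02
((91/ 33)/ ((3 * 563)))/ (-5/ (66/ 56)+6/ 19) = -1729/ 4158318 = -0.00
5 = 5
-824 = -824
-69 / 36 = -23 / 12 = -1.92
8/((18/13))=52/9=5.78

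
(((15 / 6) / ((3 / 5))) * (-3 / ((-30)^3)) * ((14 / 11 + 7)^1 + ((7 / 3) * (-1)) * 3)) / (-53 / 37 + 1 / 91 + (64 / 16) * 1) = 23569 / 103142160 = 0.00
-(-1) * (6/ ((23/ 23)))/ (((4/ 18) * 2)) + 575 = 1177/ 2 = 588.50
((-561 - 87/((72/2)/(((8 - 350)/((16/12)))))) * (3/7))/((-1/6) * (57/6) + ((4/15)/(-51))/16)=-1080945/67844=-15.93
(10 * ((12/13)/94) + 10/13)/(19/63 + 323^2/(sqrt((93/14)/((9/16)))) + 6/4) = -939861720/554308695766262021 + 438926709060 * sqrt(1302)/554308695766262021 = 0.00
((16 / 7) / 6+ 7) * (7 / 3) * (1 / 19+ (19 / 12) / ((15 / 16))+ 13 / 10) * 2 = 161231 / 1539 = 104.76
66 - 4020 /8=-873 /2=-436.50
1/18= 0.06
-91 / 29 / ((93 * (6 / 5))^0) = -91 / 29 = -3.14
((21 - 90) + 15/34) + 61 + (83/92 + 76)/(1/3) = 349003/1564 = 223.15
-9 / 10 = -0.90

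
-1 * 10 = -10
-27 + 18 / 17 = -441 / 17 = -25.94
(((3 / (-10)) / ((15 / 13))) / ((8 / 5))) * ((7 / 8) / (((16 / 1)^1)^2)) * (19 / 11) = -1729 / 1802240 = -0.00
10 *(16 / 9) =160 / 9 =17.78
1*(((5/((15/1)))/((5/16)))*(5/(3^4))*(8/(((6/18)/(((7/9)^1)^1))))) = 896/729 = 1.23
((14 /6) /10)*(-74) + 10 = -109 /15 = -7.27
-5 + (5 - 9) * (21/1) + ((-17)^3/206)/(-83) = -1516809/17098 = -88.71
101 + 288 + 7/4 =390.75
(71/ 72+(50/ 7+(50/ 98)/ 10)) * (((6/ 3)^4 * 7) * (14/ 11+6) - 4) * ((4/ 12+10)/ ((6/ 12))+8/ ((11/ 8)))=9370257569/ 53361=175601.24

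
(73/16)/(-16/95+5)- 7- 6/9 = -49369/7344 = -6.72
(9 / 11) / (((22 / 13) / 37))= 4329 / 242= 17.89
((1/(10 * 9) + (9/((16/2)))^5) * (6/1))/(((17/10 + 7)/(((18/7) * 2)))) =2673589/415744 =6.43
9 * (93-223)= -1170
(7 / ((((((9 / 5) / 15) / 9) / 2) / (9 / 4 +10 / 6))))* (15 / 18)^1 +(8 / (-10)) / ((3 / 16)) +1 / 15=3422.88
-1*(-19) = 19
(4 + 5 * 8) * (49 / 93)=2156 / 93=23.18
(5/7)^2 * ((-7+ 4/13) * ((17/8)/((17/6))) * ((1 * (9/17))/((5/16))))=-46980/10829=-4.34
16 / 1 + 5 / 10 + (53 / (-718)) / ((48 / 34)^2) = 6808555 / 413568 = 16.46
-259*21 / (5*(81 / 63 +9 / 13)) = -164983 / 300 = -549.94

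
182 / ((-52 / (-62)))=217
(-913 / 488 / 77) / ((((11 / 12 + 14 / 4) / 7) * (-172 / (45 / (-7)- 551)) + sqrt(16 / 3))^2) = -298970534503266093 / 64238657428748721722 + 101140878643927704 * sqrt(3) / 224835301000620526027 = -0.00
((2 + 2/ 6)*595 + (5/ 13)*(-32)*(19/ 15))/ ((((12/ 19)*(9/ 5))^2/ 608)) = 18360514150/ 28431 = 645792.06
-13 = -13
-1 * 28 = -28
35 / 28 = 5 / 4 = 1.25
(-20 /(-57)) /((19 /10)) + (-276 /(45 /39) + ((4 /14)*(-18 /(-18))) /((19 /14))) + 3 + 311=75.20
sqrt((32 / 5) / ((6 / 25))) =4 * sqrt(15) / 3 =5.16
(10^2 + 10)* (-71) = -7810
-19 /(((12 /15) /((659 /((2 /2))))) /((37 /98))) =-2316385 /392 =-5909.15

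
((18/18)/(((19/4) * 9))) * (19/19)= 4/171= 0.02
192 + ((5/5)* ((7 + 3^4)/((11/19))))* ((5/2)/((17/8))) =6304/17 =370.82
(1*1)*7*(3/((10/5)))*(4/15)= 14/5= 2.80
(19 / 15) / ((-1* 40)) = -19 / 600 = -0.03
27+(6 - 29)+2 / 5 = 22 / 5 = 4.40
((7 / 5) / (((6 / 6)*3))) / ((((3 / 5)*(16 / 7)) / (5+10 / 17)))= 4655 / 2448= 1.90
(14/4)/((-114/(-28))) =49/57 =0.86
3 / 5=0.60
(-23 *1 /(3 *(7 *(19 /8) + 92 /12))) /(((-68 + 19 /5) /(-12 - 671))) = -628360 /187143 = -3.36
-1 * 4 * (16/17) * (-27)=1728/17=101.65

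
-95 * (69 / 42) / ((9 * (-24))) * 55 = 120175 / 3024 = 39.74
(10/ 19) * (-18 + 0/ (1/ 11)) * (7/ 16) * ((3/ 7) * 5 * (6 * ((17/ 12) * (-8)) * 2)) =22950/ 19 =1207.89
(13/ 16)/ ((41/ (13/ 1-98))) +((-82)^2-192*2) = 4157935/ 656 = 6338.32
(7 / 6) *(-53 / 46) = -371 / 276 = -1.34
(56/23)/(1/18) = 1008/23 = 43.83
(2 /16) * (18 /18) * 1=1 /8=0.12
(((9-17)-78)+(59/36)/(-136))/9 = -421115/44064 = -9.56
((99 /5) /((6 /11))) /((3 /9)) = 1089 /10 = 108.90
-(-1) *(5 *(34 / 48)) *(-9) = -255 / 8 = -31.88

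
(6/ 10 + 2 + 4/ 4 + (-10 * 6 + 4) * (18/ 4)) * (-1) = 1242/ 5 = 248.40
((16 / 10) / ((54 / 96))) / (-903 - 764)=-128 / 75015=-0.00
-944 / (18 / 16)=-7552 / 9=-839.11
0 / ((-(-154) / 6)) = 0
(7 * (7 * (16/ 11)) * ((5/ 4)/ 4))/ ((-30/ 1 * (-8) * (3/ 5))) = 245/ 1584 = 0.15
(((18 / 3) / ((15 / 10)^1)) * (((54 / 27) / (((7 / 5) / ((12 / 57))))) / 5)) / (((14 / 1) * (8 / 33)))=66 / 931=0.07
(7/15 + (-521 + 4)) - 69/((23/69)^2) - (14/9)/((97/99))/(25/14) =-8282023/7275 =-1138.42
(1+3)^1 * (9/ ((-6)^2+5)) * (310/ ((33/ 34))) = 126480/ 451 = 280.44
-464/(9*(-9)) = 464/81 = 5.73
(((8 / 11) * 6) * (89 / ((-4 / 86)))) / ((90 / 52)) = -796016 / 165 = -4824.34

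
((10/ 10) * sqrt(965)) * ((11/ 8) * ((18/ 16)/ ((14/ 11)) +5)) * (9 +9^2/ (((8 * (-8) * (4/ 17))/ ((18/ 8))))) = -23030073 * sqrt(965)/ 917504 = -779.74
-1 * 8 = -8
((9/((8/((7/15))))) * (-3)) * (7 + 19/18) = -203/16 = -12.69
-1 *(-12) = 12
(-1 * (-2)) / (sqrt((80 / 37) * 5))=0.61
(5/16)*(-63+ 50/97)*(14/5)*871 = -36953917/776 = -47621.03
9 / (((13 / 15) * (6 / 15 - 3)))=-675 / 169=-3.99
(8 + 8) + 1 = 17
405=405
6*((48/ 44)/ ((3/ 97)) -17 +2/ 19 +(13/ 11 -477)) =-573630/ 209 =-2744.64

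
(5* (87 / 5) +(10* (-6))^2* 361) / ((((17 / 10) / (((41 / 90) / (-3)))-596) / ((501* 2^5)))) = -854299861344 / 24895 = -34316122.17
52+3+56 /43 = 2421 /43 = 56.30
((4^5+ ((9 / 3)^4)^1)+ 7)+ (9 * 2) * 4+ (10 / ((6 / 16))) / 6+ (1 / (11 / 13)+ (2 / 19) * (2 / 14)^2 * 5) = 1189.64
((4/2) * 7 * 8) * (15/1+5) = 2240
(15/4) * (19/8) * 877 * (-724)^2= 8188448145/2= 4094224072.50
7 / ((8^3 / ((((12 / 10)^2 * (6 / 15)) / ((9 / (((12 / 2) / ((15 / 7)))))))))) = 49 / 20000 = 0.00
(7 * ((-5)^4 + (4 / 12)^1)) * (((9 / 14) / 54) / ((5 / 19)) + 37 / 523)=11948713 / 23535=507.70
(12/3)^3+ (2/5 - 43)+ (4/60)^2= 4816/225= 21.40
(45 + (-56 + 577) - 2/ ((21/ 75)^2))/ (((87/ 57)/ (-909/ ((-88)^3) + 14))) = 1200313297083/ 242092928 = 4958.07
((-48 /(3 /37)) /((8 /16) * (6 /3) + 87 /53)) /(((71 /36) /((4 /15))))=-376512 /12425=-30.30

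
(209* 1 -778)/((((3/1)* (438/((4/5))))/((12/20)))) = -0.21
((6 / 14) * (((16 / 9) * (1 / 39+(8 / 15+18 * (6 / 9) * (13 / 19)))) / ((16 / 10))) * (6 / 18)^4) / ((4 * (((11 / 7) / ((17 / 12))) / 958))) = 264574213 / 23768316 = 11.13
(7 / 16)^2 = 49 / 256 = 0.19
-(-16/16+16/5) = -11/5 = -2.20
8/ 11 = 0.73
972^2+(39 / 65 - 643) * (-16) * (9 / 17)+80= 80775968 / 85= 950305.51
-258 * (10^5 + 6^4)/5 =-26134368/5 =-5226873.60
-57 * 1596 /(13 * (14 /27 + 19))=-2456244 /6851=-358.52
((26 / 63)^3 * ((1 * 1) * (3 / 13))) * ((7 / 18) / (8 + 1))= 676 / 964467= 0.00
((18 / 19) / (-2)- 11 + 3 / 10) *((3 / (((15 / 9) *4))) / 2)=-2.51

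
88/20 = 22/5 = 4.40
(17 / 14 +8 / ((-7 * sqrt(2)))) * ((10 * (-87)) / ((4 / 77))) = -81345 / 4 +9570 * sqrt(2) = -6802.23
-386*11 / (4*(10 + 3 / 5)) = -10615 / 106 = -100.14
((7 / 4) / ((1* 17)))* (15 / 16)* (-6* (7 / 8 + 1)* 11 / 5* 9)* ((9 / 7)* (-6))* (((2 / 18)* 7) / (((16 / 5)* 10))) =280665 / 69632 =4.03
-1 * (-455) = 455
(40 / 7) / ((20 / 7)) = 2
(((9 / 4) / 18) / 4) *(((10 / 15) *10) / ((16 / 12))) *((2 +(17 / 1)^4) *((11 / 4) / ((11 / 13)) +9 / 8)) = 14616525 / 256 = 57095.80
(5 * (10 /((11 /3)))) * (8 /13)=1200 /143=8.39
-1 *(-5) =5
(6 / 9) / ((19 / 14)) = 28 / 57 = 0.49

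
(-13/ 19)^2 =0.47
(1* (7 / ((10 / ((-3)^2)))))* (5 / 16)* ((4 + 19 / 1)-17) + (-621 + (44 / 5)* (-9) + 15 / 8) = -54921 / 80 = -686.51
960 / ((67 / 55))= 52800 / 67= 788.06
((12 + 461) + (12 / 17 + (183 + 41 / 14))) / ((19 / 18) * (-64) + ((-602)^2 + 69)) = 0.00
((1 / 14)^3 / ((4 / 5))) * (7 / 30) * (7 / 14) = 1 / 18816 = 0.00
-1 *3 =-3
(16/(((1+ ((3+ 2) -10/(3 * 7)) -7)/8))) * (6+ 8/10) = -91392/155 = -589.63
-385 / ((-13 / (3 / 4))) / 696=385 / 12064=0.03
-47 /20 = -2.35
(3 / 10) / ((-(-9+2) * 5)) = 3 / 350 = 0.01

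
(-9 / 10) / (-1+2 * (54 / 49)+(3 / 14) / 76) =-33516 / 44945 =-0.75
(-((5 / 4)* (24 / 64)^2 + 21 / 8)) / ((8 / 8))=-2.80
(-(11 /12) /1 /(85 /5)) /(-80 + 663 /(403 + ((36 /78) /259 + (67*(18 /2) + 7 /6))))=223814987 /329327692536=0.00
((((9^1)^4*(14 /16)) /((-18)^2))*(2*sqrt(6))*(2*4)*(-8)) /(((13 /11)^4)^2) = -486165942108*sqrt(6) /815730721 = -1459.87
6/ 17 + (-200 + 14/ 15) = -50672/ 255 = -198.71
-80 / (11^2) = -80 / 121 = -0.66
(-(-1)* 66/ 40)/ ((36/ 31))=341/ 240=1.42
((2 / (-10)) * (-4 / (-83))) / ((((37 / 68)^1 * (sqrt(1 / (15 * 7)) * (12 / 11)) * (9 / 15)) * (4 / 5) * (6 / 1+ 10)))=-0.02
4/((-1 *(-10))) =2/5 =0.40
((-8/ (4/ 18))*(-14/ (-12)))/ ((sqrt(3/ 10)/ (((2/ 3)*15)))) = -140*sqrt(30) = -766.81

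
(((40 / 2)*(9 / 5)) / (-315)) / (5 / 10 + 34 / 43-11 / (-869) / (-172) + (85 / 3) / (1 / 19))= -163056 / 769903085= -0.00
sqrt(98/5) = 7*sqrt(10)/5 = 4.43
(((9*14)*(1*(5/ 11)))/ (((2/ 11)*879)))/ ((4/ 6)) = 315/ 586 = 0.54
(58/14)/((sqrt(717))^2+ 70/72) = 1044/180929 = 0.01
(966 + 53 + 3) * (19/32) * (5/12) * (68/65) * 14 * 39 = 1155371/8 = 144421.38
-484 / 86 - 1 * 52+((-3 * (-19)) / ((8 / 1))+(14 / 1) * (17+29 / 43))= 67747 / 344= 196.94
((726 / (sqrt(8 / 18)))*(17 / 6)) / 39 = 2057 / 26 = 79.12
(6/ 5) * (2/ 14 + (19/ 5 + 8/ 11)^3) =649404708/ 5823125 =111.52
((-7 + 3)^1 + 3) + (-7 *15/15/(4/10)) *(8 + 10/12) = -1867/12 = -155.58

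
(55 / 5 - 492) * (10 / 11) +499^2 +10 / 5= 2734223 / 11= 248565.73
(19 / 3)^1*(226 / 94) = 2147 / 141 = 15.23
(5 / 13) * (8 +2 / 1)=50 / 13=3.85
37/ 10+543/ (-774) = 1934/ 645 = 3.00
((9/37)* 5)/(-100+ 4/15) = -675/55352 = -0.01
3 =3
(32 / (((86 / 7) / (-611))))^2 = 4682938624 / 1849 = 2532687.20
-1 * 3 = -3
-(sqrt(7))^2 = -7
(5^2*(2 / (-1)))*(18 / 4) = -225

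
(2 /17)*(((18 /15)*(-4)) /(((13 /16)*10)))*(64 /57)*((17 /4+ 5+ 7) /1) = -2048 /1615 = -1.27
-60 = -60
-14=-14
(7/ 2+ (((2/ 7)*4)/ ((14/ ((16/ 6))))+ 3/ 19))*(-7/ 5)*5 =-21649/ 798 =-27.13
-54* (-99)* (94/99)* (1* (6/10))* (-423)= -6441444/5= -1288288.80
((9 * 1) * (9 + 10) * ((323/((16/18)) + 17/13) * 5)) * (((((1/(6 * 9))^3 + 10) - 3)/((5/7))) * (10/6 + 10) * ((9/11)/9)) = 194602264866065/60046272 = 3240871.72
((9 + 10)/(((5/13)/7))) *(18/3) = 10374/5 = 2074.80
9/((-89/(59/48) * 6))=-59/2848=-0.02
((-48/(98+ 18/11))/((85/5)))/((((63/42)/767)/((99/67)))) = -3341052/156043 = -21.41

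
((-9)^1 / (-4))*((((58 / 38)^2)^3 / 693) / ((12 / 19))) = 594823321 / 9151661904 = 0.06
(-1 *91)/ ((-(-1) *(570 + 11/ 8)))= -104/ 653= -0.16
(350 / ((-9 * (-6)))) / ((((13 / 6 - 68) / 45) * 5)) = -0.89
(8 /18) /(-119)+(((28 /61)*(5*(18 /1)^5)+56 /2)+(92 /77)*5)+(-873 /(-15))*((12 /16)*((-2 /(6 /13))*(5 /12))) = 7123446536389 /1642608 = 4336668.60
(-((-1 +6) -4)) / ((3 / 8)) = -8 / 3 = -2.67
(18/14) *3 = 27/7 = 3.86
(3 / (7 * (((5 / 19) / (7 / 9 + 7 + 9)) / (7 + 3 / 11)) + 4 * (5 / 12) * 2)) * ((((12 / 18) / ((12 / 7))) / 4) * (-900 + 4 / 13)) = -469781536 / 5994547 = -78.37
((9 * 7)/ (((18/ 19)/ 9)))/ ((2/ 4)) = 1197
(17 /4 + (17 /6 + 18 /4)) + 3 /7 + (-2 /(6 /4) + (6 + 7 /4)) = 129 /7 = 18.43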